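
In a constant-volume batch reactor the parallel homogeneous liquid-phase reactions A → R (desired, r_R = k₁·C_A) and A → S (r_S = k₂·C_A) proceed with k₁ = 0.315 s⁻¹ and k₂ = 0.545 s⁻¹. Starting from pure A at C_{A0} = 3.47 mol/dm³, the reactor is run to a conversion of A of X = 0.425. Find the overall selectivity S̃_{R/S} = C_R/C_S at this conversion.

0.578

C_A = C_{A0}(1−X) = 1.995 mol/dm³.
Both paths are first order in A, so the instantaneous fraction to R is constant: dC_R/d(−C_A) = k₁/(k₁+k₂) = 0.3663.
C_R = 0.3663·(C_{A0}−C_A) = 0.3663×1.475 = 0.540 mol/dm³.
C_S = (C_{A0}−C_A)−C_R = 0.9346 mol/dm³; S̃_{R/S} = 0.5402/0.9346 = 0.578.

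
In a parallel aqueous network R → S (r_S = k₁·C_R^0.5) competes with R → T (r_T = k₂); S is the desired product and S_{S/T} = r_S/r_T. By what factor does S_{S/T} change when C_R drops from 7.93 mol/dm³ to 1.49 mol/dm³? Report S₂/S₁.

S_{S/T} = (k₁/k₂)·C_R^0.5, so S₂/S₁ = (C_{R,2}/C_{R,1})^0.5.
= (1.49/7.93)^0.5 = (0.1879)^0.5 = 0.433.

0.433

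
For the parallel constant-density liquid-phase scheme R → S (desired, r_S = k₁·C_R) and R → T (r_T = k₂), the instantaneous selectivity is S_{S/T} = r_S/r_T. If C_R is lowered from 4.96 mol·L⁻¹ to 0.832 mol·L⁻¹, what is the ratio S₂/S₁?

S_{S/T} = (k₁/k₂)·C_R, so S₂/S₁ = (C_{R,2}/C_{R,1}).
= 0.832/4.96 = 0.168.

0.168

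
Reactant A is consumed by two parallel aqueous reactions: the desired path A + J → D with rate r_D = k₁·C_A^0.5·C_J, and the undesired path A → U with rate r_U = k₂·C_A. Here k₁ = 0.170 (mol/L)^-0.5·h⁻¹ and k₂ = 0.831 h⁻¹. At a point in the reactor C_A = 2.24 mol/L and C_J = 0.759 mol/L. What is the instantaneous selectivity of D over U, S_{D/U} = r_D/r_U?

0.104

S_{D/U} = r_D/r_U = (k₁·C_A^0.5·C_J)/(k₂·C_A) = (k₁/k₂)·C_A^-0.5·C_J.
= (0.170×2.240^0.5×0.7590) / (0.831×2.240) = 0.1931/1.861 = 0.104.
The undesired path is higher order in A, so low C_A (CSTR or dilute feed) favours D.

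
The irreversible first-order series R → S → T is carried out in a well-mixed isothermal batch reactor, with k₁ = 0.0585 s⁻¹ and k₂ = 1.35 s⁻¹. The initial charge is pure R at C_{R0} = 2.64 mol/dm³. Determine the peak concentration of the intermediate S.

For a first-order series the maximum intermediate yield is C_{S,max}/C_{R0} = (k₁/k₂)^[k₂/(k₂−k₁)].
= (0.0585/1.35)^(1.35/(1.35−0.0585)) = (0.04333)^(1.045) = 0.03759.
C_{S,max} = 0.03759×2.64 = 0.0992 mol/dm³.

0.0992 mol/dm³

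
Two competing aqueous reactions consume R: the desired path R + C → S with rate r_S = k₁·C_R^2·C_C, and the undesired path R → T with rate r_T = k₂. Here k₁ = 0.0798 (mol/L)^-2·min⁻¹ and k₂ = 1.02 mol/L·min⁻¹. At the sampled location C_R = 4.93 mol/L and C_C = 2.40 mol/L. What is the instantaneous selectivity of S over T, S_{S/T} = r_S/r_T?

S_{S/T} = r_S/r_T = (k₁·C_R^2·C_C)/(k₂) = (k₁/k₂)·C_R^2·C_C.
= (0.0798×4.930^2×2.400) / (1.02) = 4.655/1.020 = 4.56.

4.56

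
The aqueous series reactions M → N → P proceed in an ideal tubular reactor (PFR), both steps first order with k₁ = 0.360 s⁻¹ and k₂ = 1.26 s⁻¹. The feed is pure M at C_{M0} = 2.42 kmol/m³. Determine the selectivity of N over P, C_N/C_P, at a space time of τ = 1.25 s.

The intermediate concentration in a first-order A→B→C sequence is C_N = k₁C_{M0}(e^(−k₁τ) − e^(−k₂τ))/(k₂−k₁).
e^(−k₁τ) = e^(−0.360×1.25) = e^(−0.4500) = 0.6376; e^(−k₂τ) = e^(−1.575) = 0.2070.
C_N = 0.360×2.42/(1.26−0.360) × (0.6376−0.2070) = 0.9680×0.4306 = 0.4168 kmol/m³.
C_M = C_{M0}e^(−k₁τ) = 1.543 kmol/m³, so C_P = C_{M0}−C_M−C_N = 0.4601 kmol/m³; C_N/C_P = 0.906.

0.906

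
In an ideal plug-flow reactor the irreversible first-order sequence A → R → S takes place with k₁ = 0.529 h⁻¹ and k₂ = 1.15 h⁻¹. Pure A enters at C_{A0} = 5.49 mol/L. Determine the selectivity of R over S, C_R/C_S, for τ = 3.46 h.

Solving the coupled first-order balances gives C_R(τ) = [k₁/(k₂−k₁)]·C_{A0}·(e^(−k₁τ) − e^(−k₂τ)).
e^(−k₁τ) = e^(−0.529×3.46) = e^(−1.830) = 0.1604; e^(−k₂τ) = e^(−3.979) = 0.01870.
C_R = 0.529×5.49/(1.15−0.529) × (0.1604−0.01870) = 4.677×0.1417 = 0.6625 mol/L.
C_A = C_{A0}e^(−k₁τ) = 0.8804 mol/L, so C_S = C_{A0}−C_A−C_R = 3.947 mol/L; C_R/C_S = 0.168.

0.168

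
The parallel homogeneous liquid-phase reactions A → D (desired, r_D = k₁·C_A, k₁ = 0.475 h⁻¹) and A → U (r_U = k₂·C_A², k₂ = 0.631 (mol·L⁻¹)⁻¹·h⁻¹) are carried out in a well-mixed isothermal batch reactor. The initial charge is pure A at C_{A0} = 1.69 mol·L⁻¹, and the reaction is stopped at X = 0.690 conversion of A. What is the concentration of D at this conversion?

C_A = C_{A0}(1−X) = 0.5239 mol·L⁻¹.
Along a PFR/batch, dC_D/dC_A = −r_D/(r_D+r_U) = −k₁/(k₁+k₂·C_A).
Integrating from C_{A0} to C_A: C_D = (0.475/0.631)·ln[(0.475+0.631·1.69)/(0.475+0.631·0.524)] = 0.7528·ln(1.541/0.8056) = 0.4885 mol·L⁻¹.

0.488 mol·L⁻¹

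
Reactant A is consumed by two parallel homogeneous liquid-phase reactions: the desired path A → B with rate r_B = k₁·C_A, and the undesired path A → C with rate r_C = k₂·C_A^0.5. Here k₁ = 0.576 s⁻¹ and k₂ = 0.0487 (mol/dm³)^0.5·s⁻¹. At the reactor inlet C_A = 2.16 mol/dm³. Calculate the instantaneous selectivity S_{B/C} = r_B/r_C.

17.4

S_{B/C} = r_B/r_C = (k₁·C_A)/(k₂·C_A^0.5) = (k₁/k₂)·C_A^0.5.
= (0.576×2.160) / (0.0487×2.160^0.5) = 1.244/0.07157 = 17.4.
Since the desired path is higher order in A, keeping C_A high (PFR or concentrated feed) favours B.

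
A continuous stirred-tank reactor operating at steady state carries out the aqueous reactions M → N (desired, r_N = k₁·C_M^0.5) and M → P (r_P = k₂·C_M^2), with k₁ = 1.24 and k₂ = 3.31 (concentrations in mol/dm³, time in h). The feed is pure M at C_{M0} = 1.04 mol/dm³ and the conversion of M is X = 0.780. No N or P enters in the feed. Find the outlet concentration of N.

0.628 mol/dm³

Exit C_M = C_{M0}(1−X) = 1.04×0.220 = 0.2288 mol/dm³.
In a CSTR the entire volume is at exit conditions, so r_N = 1.24×0.2288^0.5 = 0.5931 and r_P = 3.31×0.2288^2 = 0.1733.
Fraction of consumed M going to N: r_N/(r_N+r_P) = 0.7739.
C_N = 0.7739·C_{M0}·X = 0.7739×1.04×0.780 = 0.628 mol/dm³.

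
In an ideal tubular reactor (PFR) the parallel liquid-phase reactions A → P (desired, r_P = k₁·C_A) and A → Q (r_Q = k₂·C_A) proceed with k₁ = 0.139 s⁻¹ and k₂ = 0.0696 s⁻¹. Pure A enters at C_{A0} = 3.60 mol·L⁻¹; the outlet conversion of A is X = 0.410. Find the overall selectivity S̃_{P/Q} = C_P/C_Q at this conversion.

C_A = C_{A0}(1−X) = 2.124 mol·L⁻¹.
Both paths are first order in A, so the instantaneous fraction to P is constant: dC_P/d(−C_A) = k₁/(k₁+k₂) = 0.6663.
C_P = 0.6663·(C_{A0}−C_A) = 0.6663×1.476 = 0.984 mol·L⁻¹.
C_Q = (C_{A0}−C_A)−C_P = 0.4925 mol·L⁻¹; S̃_{P/Q} = 0.9835/0.4925 = 2.00.

2.00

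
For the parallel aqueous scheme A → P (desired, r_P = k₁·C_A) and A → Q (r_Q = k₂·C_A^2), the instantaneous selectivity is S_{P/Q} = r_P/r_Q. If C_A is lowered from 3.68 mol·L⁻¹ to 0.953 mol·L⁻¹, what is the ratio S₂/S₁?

S_{P/Q} = (k₁/k₂)·C_A⁻¹, so S₂/S₁ = (C_{A,2}/C_{A,1})⁻¹.
= 3.68/0.953 = 3.86.

3.86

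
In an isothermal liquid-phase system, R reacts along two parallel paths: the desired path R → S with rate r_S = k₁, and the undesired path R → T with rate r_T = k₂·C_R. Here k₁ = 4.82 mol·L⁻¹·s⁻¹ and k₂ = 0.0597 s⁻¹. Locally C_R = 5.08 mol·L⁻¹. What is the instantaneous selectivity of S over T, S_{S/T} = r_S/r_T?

S_{S/T} = r_S/r_T = (k₁)/(k₂·C_R) = (k₁/k₂)·C_R⁻¹.
= (4.82) / (0.0597×5.080) = 4.820/0.3033 = 15.9.

15.9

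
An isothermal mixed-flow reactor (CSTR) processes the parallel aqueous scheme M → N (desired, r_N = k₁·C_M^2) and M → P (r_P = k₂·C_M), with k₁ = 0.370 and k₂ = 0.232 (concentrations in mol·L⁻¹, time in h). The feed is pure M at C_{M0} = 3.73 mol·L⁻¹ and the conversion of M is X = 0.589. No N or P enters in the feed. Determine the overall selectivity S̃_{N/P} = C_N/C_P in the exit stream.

Exit C_M = C_{M0}(1−X) = 3.73×0.411 = 1.533 mol·L⁻¹.
In a CSTR the entire volume is at exit conditions, so r_N = 0.370×1.533^2 = 0.8696 and r_P = 0.232×1.533 = 0.3557.
Overall selectivity = C_N/C_P = r_Nτ/(r_Pτ) = r_N/r_P = 2.44.

2.44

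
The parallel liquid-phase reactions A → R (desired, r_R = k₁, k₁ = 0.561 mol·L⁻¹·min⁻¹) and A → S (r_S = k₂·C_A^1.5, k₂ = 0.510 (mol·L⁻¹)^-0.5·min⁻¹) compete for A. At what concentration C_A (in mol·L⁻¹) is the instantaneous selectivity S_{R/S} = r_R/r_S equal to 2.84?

S_{R/S} = (k₁/k₂)·C_A^-1.5 ⇒ C_A = (S·k₂/k₁)^(1/(-1.5)).
= (2.84×0.510/0.561)^(-0.6667) = (2.582)^(-0.6667) = 0.531 mol·L⁻¹.

0.531 mol·L⁻¹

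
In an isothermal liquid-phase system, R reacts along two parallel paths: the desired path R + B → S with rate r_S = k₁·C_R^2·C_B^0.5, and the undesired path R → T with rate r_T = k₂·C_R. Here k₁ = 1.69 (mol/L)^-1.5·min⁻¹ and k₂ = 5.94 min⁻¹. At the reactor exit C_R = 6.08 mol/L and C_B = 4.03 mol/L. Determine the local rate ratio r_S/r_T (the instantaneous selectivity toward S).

3.47

S_{S/T} = r_S/r_T = (k₁·C_R^2·C_B^0.5)/(k₂·C_R) = (k₁/k₂)·C_R·C_B^0.5.
= (1.69×6.080^2×4.030^0.5) / (5.94×6.080) = 125.4/36.12 = 3.47.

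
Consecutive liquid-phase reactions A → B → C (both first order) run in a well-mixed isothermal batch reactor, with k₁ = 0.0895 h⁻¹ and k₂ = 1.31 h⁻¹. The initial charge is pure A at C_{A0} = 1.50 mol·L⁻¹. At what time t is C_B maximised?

The intermediate peaks when r₁ = r₂, i.e. k₁e^(−k₁t) = k₂e^(−k₂t), giving t_opt = ln(k₂/k₁)/(k₂−k₁).
= ln(1.31/0.0895)/(1.31−0.0895) = ln(14.64)/1.221 = 2.684/1.221 = 2.20 h.

2.20 h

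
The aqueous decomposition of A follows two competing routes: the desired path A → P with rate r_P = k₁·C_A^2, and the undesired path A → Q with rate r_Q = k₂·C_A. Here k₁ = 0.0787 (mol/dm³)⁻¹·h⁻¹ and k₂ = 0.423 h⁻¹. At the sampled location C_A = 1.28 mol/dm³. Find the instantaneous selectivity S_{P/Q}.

S_{P/Q} = r_P/r_Q = (k₁·C_A^2)/(k₂·C_A) = (k₁/k₂)·C_A.
= (0.0787×1.280^2) / (0.423×1.280) = 0.1289/0.5414 = 0.238.

0.238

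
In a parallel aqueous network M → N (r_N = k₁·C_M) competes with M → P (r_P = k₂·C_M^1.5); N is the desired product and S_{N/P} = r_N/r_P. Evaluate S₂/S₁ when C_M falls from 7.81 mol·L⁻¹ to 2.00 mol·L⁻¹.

S_{N/P} = (k₁/k₂)·C_M^-0.5, so S₂/S₁ = (C_{M,2}/C_{M,1})^-0.5.
= (2.00/7.81)^(-0.5) = (0.2561)^(-0.5) = 1.98.
Selectivity toward N rises as C_M falls — low-concentration operation is favoured.

1.98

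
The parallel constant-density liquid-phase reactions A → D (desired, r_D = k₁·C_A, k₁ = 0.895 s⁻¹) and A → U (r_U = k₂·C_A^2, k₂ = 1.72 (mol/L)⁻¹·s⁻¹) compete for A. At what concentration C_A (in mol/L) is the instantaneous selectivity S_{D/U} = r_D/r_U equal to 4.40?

0.118 mol/L

S_{D/U} = (k₁/k₂)·C_A⁻¹ ⇒ C_A = (S·k₂/k₁)^(-1).
= (4.40×1.72/0.895)^(-1) = (8.456)^(-1) = 0.118 mol/L.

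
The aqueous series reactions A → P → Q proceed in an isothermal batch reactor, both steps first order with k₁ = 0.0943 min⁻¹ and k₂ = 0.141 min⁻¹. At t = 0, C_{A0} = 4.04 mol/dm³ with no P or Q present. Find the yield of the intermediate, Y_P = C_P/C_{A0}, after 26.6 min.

0.117

The intermediate concentration in a first-order A→B→C sequence is C_P = k₁C_{A0}(e^(−k₁t) − e^(−k₂t))/(k₂−k₁).
e^(−k₁t) = e^(−0.0943×26.6) = e^(−2.508) = 0.08140; e^(−k₂t) = e^(−3.751) = 0.02350.
C_P = 0.0943×4.04/(0.141−0.0943) × (0.08140−0.02350) = 8.158×0.05790 = 0.4723 mol/dm³.
Y_P = C_P/C_{A0} = 0.4723/4.04 = 0.117.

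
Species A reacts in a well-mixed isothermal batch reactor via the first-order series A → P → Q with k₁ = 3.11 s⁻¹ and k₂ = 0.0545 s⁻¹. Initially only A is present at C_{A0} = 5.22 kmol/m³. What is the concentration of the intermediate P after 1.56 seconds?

The intermediate concentration in a first-order A→B→C sequence is C_P = k₁C_{A0}(e^(−k₁t) − e^(−k₂t))/(k₂−k₁).
e^(−k₁t) = e^(−3.11×1.56) = e^(−4.852) = 0.007816; e^(−k₂t) = e^(−0.08502) = 0.9185.
C_P = 3.11×5.22/(0.0545−3.11) × (0.007816−0.9185) = (-5.313)×(-0.9107) = 4.839 kmol/m³.

4.84 kmol/m³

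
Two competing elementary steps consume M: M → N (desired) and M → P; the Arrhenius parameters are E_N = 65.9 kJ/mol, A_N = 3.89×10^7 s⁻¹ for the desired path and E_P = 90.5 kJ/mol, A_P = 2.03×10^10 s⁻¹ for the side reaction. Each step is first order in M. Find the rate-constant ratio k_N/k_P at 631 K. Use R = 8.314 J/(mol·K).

0.208

Since both paths have the same order in M, the concentration cancels and S_{N/P} = k_N/k_P = (A_N/A_P)·exp[(E_P−E_N)/(RT)].
(E_P−E_N)/(RT) = (90.5−65.9)×10³/(8.314×631) = 24600/5246 = 4.689.
k_N/k_P = (3.89×10^7/2.03×10^10)·exp(4.689) = 0.001916 × 108.8 = 0.208.
Since E_N < E_P, lowering the temperature improves selectivity toward N.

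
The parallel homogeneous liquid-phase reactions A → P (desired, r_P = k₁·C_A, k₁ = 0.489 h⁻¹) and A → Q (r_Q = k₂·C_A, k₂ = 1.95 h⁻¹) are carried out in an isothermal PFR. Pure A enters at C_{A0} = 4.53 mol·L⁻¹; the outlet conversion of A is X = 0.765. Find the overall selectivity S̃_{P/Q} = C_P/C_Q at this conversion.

C_A = C_{A0}(1−X) = 1.065 mol·L⁻¹.
Both paths are first order in A, so the instantaneous fraction to P is constant: dC_P/d(−C_A) = k₁/(k₁+k₂) = 0.2005.
C_P = 0.2005·(C_{A0}−C_A) = 0.2005×3.465 = 0.695 mol·L⁻¹.
C_Q = (C_{A0}−C_A)−C_P = 2.771 mol·L⁻¹; S̃_{P/Q} = 0.6948/2.771 = 0.251.

0.251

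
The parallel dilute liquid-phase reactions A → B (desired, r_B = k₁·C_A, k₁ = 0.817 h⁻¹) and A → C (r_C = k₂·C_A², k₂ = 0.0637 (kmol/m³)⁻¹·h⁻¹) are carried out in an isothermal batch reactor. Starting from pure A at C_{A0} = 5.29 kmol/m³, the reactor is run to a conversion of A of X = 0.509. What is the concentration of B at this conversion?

C_A = C_{A0}(1−X) = 2.597 kmol/m³.
Along a PFR/batch, dC_B/dC_A = −r_B/(r_B+r_C) = −k₁/(k₁+k₂·C_A).
Integrating from C_{A0} to C_A: C_B = (0.817/0.0637)·ln[(0.817+0.0637·5.29)/(0.817+0.0637·2.60)] = 12.83·ln(1.154/0.9825) = 2.064 kmol/m³.

2.06 kmol/m³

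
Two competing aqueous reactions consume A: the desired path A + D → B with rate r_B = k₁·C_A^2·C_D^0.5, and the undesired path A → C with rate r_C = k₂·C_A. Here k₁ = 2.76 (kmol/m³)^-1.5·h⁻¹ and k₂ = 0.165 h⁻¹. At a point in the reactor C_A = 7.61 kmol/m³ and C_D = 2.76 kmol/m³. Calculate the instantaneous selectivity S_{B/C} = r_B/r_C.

211

S_{B/C} = r_B/r_C = (k₁·C_A^2·C_D^0.5)/(k₂·C_A) = (k₁/k₂)·C_A·C_D^0.5.
= (2.76×7.610^2×2.760^0.5) / (0.165×7.610) = 265.5/1.256 = 211.
Since the desired path is higher order in A, keeping C_A high (PFR or concentrated feed) favours B.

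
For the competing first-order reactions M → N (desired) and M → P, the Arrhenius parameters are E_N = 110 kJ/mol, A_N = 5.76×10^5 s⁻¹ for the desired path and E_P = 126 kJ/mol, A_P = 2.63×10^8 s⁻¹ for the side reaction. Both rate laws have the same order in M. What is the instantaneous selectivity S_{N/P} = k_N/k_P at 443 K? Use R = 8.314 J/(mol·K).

0.169

With equal orders, S_{N/P} = k_N/k_P = (A_N/A_P)·exp[(E_P−E_N)/(RT)].
(E_P−E_N)/(RT) = (126−110)×10³/(8.314×443) = 16000/3683 = 4.344.
k_N/k_P = (5.76×10^5/2.63×10^8)·exp(4.344) = 0.002190 × 77.03 = 0.169.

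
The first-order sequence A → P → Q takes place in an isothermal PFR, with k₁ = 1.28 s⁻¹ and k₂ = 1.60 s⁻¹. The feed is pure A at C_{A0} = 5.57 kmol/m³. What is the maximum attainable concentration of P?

1.83 kmol/m³

At the optimum, C_{P,max}/C_{A0} = (k₁/k₂)^[k₂/(k₂−k₁)].
= (1.28/1.60)^(1.60/(1.60−1.28)) = (0.8000)^(5.000) = 0.3277.
C_{P,max} = 0.3277×5.57 = 1.83 kmol/m³.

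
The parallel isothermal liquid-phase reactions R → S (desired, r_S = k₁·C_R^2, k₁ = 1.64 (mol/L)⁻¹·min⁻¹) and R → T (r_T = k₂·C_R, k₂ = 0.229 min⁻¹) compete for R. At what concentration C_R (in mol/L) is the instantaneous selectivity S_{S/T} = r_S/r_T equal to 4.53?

0.633 mol/L

S_{S/T} = (k₁/k₂)·C_R ⇒ C_R = S·k₂/k₁.
= 4.53×0.229/1.64 = 0.633 mol/L.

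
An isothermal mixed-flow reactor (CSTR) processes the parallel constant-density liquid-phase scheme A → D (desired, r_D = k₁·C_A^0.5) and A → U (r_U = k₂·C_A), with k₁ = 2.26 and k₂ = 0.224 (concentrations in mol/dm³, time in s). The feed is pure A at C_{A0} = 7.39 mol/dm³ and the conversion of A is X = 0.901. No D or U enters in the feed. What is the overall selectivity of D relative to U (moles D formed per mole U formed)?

Exit C_A = C_{A0}(1−X) = 7.39×0.0990 = 0.7316 mol/dm³.
Rates in a CSTR are evaluated at the outlet concentration: r_D = 2.26×0.7316^0.5 = 1.933, r_U = 0.224×0.7316 = 0.1639.
Overall selectivity = C_D/C_U = r_Dτ/(r_Uτ) = r_D/r_U = 11.8.

11.8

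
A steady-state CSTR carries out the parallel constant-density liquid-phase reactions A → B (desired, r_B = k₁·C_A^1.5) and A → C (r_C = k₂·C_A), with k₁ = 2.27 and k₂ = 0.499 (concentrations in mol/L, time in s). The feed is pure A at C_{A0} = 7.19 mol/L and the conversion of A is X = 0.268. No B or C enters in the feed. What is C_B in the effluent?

1.76 mol/L

Exit C_A = C_{A0}(1−X) = 7.19×0.732 = 5.263 mol/L.
In a CSTR the entire volume is at exit conditions, so r_B = 2.27×5.263^1.5 = 27.41 and r_C = 0.499×5.263 = 2.626.
Fraction of consumed A going to B: r_B/(r_B+r_C) = 0.9126.
C_B = 0.9126·C_{A0}·X = 0.9126×7.19×0.268 = 1.76 mol/L.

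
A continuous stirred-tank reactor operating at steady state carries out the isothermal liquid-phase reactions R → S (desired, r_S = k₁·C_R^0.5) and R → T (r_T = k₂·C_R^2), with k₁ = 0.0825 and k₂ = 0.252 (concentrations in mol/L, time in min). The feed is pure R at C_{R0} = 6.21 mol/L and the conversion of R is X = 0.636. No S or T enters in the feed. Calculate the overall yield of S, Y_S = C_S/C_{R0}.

0.0559

Exit C_R = C_{R0}(1−X) = 6.21×0.364 = 2.260 mol/L.
A CSTR operates uniformly at the exit composition, giving r_S = 0.1240 and r_T = 1.288 (each k·C_R^n at C_R = 2.260).
Fraction of consumed R going to S: r_S/(r_S+r_T) = 0.08787.
C_S = 0.08787·C_{R0}·X = 0.08787×6.21×0.636 = 0.347 mol/L; Y_S = C_S/C_{R0} = 0.0559.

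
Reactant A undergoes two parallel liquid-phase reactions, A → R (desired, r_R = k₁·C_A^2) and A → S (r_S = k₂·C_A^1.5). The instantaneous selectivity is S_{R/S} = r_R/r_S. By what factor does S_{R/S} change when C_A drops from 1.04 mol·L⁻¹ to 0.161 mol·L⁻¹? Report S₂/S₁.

S_{R/S} = (k₁/k₂)·C_A^0.5, so S₂/S₁ = (C_{A,2}/C_{A,1})^0.5.
= (0.161/1.04)^0.5 = (0.1548)^0.5 = 0.393.
Selectivity toward R falls as C_A falls — high-concentration operation is favoured.

0.393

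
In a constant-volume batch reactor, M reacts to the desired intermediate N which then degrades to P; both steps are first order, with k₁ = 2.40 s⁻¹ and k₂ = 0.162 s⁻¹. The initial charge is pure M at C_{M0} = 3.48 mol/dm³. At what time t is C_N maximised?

1.20 s

For first-order series the maximum of C_N occurs at t_opt = ln(k₂/k₁)/(k₂−k₁).
= ln(0.162/2.40)/(0.162−2.40) = ln(0.06750)/-2.238 = -2.696/-2.238 = 1.20 s.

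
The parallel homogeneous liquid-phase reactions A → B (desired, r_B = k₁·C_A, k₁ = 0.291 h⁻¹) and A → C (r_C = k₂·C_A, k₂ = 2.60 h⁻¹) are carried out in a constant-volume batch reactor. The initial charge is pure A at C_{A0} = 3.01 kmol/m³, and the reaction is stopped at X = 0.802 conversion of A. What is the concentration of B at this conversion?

C_A = C_{A0}(1−X) = 0.5960 kmol/m³.
Both paths are first order in A, so the instantaneous fraction to B is constant: dC_B/d(−C_A) = k₁/(k₁+k₂) = 0.1007.
C_B = 0.1007·(C_{A0}−C_A) = 0.1007×2.414 = 0.243 kmol/m³.

0.243 kmol/m³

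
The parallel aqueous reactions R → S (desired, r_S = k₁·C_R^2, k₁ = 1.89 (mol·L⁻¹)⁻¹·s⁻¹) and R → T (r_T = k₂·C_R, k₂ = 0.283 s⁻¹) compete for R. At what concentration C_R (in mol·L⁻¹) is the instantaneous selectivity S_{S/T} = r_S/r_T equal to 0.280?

S_{S/T} = (k₁/k₂)·C_R ⇒ C_R = S·k₂/k₁.
= 0.280×0.283/1.89 = 0.0419 mol·L⁻¹.

0.0419 mol·L⁻¹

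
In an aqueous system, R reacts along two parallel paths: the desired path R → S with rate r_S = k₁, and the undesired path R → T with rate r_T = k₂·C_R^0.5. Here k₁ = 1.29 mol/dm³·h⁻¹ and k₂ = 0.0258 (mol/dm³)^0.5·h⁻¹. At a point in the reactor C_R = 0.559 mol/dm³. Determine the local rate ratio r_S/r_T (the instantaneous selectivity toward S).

66.9

S_{S/T} = r_S/r_T = (k₁)/(k₂·C_R^0.5) = (k₁/k₂)·C_R^-0.5.
= (1.29) / (0.0258×0.5590^0.5) = 1.290/0.01929 = 66.9.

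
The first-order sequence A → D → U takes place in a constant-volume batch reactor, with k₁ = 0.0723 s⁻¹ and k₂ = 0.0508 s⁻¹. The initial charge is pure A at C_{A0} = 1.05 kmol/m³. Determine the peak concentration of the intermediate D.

Evaluating C_D at t_opt = ln(k₂/k₁)/(k₂−k₁) gives C_{D,max}/C_{A0} = (k₁/k₂)^[k₂/(k₂−k₁)].
= (0.0723/0.0508)^(0.0508/(0.0508−0.0723)) = (1.423)^(-2.363) = 0.4344.
C_{D,max} = 0.4344×1.05 = 0.456 kmol/m³.

0.456 kmol/m³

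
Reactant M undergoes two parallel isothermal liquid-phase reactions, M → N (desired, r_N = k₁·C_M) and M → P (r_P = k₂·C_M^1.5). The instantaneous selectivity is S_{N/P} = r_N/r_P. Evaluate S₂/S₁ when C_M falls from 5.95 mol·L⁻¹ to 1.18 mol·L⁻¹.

S_{N/P} = (k₁/k₂)·C_M^-0.5, so S₂/S₁ = (C_{M,2}/C_{M,1})^-0.5.
= (1.18/5.95)^(-0.5) = (0.1983)^(-0.5) = 2.25.

2.25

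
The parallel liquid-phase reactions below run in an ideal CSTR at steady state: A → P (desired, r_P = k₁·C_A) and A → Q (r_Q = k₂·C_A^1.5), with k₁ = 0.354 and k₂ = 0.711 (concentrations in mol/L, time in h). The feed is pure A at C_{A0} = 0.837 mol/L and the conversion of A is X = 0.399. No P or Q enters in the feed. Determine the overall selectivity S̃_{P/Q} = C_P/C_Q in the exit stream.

Exit C_A = C_{A0}(1−X) = 0.837×0.601 = 0.5030 mol/L.
A CSTR operates uniformly at the exit composition, giving r_P = 0.1781 and r_Q = 0.2537 (each k·C_A^n at C_A = 0.5030).
Overall selectivity = C_P/C_Q = r_Pτ/(r_Qτ) = r_P/r_Q = 0.702.

0.702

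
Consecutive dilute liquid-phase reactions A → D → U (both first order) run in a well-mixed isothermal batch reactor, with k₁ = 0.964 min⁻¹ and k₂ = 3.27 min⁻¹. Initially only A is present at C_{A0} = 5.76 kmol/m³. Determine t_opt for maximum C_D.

0.530 min

For first-order series the maximum of C_D occurs at t_opt = ln(k₂/k₁)/(k₂−k₁).
= ln(3.27/0.964)/(3.27−0.964) = ln(3.392)/2.306 = 1.221/2.306 = 0.530 min.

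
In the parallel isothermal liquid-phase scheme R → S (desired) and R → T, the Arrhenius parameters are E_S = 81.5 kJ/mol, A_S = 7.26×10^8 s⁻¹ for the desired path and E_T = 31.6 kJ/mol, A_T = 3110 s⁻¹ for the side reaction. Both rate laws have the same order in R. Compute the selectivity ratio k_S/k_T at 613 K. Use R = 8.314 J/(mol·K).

With equal orders, S_{S/T} = k_S/k_T = (A_S/A_T)·exp[(E_T−E_S)/(RT)].
(E_T−E_S)/(RT) = (31.6−81.5)×10³/(8.314×613) = -49900/5096 = -9.791.
k_S/k_T = (7.26×10^8/3110)·exp(-9.791) = 2.334×10^5 × 5.595×10^-5 = 13.1.

13.1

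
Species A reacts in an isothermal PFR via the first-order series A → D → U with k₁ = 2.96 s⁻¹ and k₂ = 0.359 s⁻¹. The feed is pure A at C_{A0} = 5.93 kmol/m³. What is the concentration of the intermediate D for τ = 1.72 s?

3.60 kmol/m³

Solving the coupled first-order balances gives C_D(τ) = [k₁/(k₂−k₁)]·C_{A0}·(e^(−k₁τ) − e^(−k₂τ)).
e^(−k₁τ) = e^(−2.96×1.72) = e^(−5.091) = 0.006151; e^(−k₂τ) = e^(−0.6175) = 0.5393.
C_D = 2.96×5.93/(0.359−2.96) × (0.006151−0.5393) = (-6.748)×(-0.5332) = 3.598 kmol/m³.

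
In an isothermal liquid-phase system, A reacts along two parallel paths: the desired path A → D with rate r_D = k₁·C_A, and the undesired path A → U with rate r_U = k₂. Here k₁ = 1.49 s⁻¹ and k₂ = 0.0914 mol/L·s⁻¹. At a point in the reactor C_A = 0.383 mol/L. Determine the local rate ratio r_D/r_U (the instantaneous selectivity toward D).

6.24

S_{D/U} = r_D/r_U = (k₁·C_A)/(k₂) = (k₁/k₂)·C_A.
= (1.49×0.3830) / (0.0914) = 0.5707/0.09140 = 6.24.
Since the desired path is higher order in A, keeping C_A high (PFR or concentrated feed) favours D.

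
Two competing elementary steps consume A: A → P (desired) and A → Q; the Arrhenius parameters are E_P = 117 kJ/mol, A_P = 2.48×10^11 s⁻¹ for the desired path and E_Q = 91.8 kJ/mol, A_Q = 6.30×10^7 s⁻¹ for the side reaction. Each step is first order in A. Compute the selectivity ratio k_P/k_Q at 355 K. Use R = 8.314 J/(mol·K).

k_P/k_Q = (A_P/A_Q)·exp[−(E_P−E_Q)/(RT)] = (A_P/A_Q)·exp[(E_Q−E_P)/(RT)].
(E_Q−E_P)/(RT) = (91.8−117)×10³/(8.314×355) = -25200/2951 = -8.538.
k_P/k_Q = (2.48×10^11/6.30×10^7)·exp(-8.538) = 3937 × 1.959×10^-4 = 0.771.

0.771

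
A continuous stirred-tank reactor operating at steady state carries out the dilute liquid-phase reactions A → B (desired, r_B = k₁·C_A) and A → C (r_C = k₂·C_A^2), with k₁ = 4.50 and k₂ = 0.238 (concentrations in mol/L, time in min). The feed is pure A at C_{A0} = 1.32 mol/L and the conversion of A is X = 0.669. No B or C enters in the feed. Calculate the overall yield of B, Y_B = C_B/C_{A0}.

Exit C_A = C_{A0}(1−X) = 1.32×0.331 = 0.4369 mol/L.
Rates in a CSTR are evaluated at the outlet concentration: r_B = 4.50×0.4369 = 1.966, r_C = 0.238×0.4369^2 = 0.04543.
Fraction of consumed A going to B: r_B/(r_B+r_C) = 0.9774.
C_B = 0.9774·C_{A0}·X = 0.9774×1.32×0.669 = 0.863 mol/L; Y_B = C_B/C_{A0} = 0.654.

0.654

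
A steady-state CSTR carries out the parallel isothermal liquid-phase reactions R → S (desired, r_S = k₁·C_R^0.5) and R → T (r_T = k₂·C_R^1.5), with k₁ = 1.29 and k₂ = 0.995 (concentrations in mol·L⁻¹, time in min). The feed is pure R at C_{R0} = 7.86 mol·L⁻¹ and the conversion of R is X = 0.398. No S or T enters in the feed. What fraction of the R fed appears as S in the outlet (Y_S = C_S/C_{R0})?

Exit C_R = C_{R0}(1−X) = 7.86×0.602 = 4.732 mol·L⁻¹.
Rates in a CSTR are evaluated at the outlet concentration: r_S = 1.29×4.732^0.5 = 2.806, r_T = 0.995×4.732^1.5 = 10.24.
Fraction of consumed R going to S: r_S/(r_S+r_T) = 0.2151.
C_S = 0.2151·C_{R0}·X = 0.2151×7.86×0.398 = 0.673 mol·L⁻¹; Y_S = C_S/C_{R0} = 0.0856.

0.0856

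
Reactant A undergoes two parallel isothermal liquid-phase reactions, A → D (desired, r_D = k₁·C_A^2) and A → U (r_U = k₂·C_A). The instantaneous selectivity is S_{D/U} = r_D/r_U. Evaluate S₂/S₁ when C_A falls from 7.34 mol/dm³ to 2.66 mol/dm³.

0.362

S_{D/U} = (k₁/k₂)·C_A, so S₂/S₁ = (C_{A,2}/C_{A,1}).
= 2.66/7.34 = 0.362.
Selectivity toward D falls as C_A falls — high-concentration operation is favoured.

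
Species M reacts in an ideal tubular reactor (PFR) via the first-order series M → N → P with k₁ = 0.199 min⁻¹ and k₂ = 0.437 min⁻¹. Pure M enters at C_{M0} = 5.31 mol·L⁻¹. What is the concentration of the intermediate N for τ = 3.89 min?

The intermediate concentration in a first-order A→B→C sequence is C_N = k₁C_{M0}(e^(−k₁τ) − e^(−k₂τ))/(k₂−k₁).
e^(−k₁τ) = e^(−0.199×3.89) = e^(−0.7741) = 0.4611; e^(−k₂τ) = e^(−1.700) = 0.1827.
C_N = 0.199×5.31/(0.437−0.199) × (0.4611−0.1827) = 4.440×0.2784 = 1.236 mol·L⁻¹.

1.24 mol·L⁻¹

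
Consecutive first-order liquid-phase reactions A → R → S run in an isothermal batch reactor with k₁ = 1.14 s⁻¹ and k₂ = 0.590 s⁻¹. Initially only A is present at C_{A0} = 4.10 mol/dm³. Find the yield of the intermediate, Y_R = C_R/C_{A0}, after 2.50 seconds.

0.354

The intermediate concentration in a first-order A→B→C sequence is C_R = k₁C_{A0}(e^(−k₁t) − e^(−k₂t))/(k₂−k₁).
e^(−k₁t) = e^(−1.14×2.50) = e^(−2.850) = 0.05784; e^(−k₂t) = e^(−1.475) = 0.2288.
C_R = 1.14×4.10/(0.590−1.14) × (0.05784−0.2288) = (-8.498)×(-0.1709) = 1.453 mol/dm³.
Y_R = C_R/C_{A0} = 1.453/4.10 = 0.354.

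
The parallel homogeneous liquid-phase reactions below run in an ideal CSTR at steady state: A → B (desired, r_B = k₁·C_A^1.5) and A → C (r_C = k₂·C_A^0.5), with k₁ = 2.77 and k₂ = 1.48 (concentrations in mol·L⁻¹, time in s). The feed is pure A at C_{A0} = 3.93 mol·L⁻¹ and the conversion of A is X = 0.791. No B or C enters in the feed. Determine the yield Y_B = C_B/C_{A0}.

0.479

Exit C_A = C_{A0}(1−X) = 3.93×0.209 = 0.8214 mol·L⁻¹.
A CSTR operates uniformly at the exit composition, giving r_B = 2.062 and r_C = 1.341 (each k·C_A^n at C_A = 0.8214).
Fraction of consumed A going to B: r_B/(r_B+r_C) = 0.6059.
C_B = 0.6059·C_{A0}·X = 0.6059×3.93×0.791 = 1.88 mol·L⁻¹; Y_B = C_B/C_{A0} = 0.479.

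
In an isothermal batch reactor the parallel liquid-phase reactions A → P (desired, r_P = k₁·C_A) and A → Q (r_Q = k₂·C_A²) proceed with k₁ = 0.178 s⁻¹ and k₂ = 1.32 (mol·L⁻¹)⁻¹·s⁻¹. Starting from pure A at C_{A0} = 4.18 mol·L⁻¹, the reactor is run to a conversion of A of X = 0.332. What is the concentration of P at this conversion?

C_A = C_{A0}(1−X) = 2.792 mol·L⁻¹.
Along a PFR/batch, dC_P/dC_A = −r_P/(r_P+r_Q) = −k₁/(k₁+k₂·C_A).
Integrating from C_{A0} to C_A: C_P = (0.178/1.32)·ln[(0.178+1.32·4.18)/(0.178+1.32·2.79)] = 0.1348·ln(5.696/3.864) = 0.05233 mol·L⁻¹.

0.0523 mol·L⁻¹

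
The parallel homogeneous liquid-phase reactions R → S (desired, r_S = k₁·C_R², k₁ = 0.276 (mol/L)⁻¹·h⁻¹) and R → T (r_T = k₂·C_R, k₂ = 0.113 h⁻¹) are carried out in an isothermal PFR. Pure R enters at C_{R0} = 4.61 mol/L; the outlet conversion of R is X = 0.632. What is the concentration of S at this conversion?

C_R = C_{R0}(1−X) = 1.696 mol/L.
Along a PFR/batch, dC_T/dC_R = −r_T/(r_S+r_T) = −k₂/(k₂+k₁·C_R).
Integrating from C_{R0} to C_R: C_T = (0.113/0.276)·ln[(0.113+0.276·4.61)/(0.113+0.276·1.70)] = 0.4094·ln(1.385/0.5812) = 0.3556 mol/L.
Then C_S = (C_{R0}−C_R) − C_T = 2.914 − 0.3556 = 2.558 mol/L.

2.56 mol/L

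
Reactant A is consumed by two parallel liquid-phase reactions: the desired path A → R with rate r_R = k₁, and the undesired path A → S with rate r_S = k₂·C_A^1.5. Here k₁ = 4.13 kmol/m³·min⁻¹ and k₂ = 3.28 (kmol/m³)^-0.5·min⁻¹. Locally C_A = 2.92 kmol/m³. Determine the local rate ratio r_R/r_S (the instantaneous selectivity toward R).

0.252

S_{R/S} = r_R/r_S = (k₁)/(k₂·C_A^1.5) = (k₁/k₂)·C_A^-1.5.
= (4.13) / (3.28×2.920^1.5) = 4.130/16.37 = 0.252.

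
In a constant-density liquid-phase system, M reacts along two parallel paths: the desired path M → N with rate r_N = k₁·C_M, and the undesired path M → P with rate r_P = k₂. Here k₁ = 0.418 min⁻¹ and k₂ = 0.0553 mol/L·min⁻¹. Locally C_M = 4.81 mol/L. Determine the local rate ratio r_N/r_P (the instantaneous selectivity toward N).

S_{N/P} = r_N/r_P = (k₁·C_M)/(k₂) = (k₁/k₂)·C_M.
= (0.418×4.810) / (0.0553) = 2.011/0.05530 = 36.4.
Since the desired path is higher order in M, keeping C_M high (PFR or concentrated feed) favours N.

36.4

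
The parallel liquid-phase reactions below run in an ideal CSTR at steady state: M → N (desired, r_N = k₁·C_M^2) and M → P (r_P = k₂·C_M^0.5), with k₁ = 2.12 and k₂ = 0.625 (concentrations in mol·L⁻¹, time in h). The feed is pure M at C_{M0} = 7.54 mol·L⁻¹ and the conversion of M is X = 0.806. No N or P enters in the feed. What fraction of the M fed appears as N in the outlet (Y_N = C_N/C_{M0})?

Exit C_M = C_{M0}(1−X) = 7.54×0.194 = 1.463 mol·L⁻¹.
Rates in a CSTR are evaluated at the outlet concentration: r_N = 2.12×1.463^2 = 4.536, r_P = 0.625×1.463^0.5 = 0.7559.
Fraction of consumed M going to N: r_N/(r_N+r_P) = 0.8572.
C_N = 0.8572·C_{M0}·X = 0.8572×7.54×0.806 = 5.21 mol·L⁻¹; Y_N = C_N/C_{M0} = 0.691.

0.691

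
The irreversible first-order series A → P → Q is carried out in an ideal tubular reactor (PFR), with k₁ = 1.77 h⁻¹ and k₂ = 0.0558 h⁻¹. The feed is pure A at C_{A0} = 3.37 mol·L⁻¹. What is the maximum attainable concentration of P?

3.01 mol·L⁻¹

At the optimum, C_{P,max}/C_{A0} = (k₁/k₂)^[k₂/(k₂−k₁)].
= (1.77/0.0558)^(0.0558/(0.0558−1.77)) = (31.72)^(-0.03255) = 0.8936.
C_{P,max} = 0.8936×3.37 = 3.01 mol·L⁻¹.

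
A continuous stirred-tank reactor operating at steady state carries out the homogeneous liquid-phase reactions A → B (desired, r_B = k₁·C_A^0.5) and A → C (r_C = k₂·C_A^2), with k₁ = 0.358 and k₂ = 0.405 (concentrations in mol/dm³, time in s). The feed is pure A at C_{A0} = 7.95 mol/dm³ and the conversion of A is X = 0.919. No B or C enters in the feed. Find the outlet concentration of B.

Exit C_A = C_{A0}(1−X) = 7.95×0.0810 = 0.6439 mol/dm³.
In a CSTR the entire volume is at exit conditions, so r_B = 0.358×0.6439^0.5 = 0.2873 and r_C = 0.405×0.6439^2 = 0.1679.
Fraction of consumed A going to B: r_B/(r_B+r_C) = 0.6311.
C_B = 0.6311·C_{A0}·X = 0.6311×7.95×0.919 = 4.61 mol/dm³.

4.61 mol/dm³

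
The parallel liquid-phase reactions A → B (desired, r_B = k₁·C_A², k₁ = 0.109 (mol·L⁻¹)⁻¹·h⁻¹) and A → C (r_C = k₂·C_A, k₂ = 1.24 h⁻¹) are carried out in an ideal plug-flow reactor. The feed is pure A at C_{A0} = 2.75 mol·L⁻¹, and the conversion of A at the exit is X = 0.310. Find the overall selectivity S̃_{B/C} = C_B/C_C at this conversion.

0.204

C_A = C_{A0}(1−X) = 1.897 mol·L⁻¹.
Along a PFR/batch, dC_C/dC_A = −r_C/(r_B+r_C) = −k₂/(k₂+k₁·C_A).
Integrating from C_{A0} to C_A: C_C = (1.24/0.109)·ln[(1.24+0.109·2.75)/(1.24+0.109·1.90)] = 11.38·ln(1.540/1.447) = 0.7081 mol·L⁻¹.
Then C_B = (C_{A0}−C_A) − C_C = 0.8525 − 0.7081 = 0.1444 mol·L⁻¹.
S̃_{B/C} = C_B/C_C = 0.1444/0.7081 = 0.204.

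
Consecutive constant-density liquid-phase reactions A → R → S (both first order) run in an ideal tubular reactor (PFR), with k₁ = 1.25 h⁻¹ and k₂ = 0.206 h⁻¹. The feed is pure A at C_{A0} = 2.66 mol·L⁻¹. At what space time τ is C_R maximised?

Setting dC_R/dτ = 0 gives τ_opt = ln(k₂/k₁)/(k₂−k₁).
= ln(0.206/1.25)/(0.206−1.25) = ln(0.1648)/-1.044 = -1.803/-1.044 = 1.73 h.

1.73 h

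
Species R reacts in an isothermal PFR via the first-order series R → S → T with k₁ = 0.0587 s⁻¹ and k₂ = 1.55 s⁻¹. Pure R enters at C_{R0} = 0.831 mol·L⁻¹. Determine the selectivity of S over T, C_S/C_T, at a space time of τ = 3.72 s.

0.191

For first-order series with pure R initially, C_S(τ) = k₁C_{R0}/(k₂−k₁)·(e^(−k₁τ) − e^(−k₂τ)).
e^(−k₁τ) = e^(−0.0587×3.72) = e^(−0.2184) = 0.8038; e^(−k₂τ) = e^(−5.766) = 0.003132.
C_S = 0.0587×0.831/(1.55−0.0587) × (0.8038−0.003132) = 0.03271×0.8007 = 0.02619 mol·L⁻¹.
C_R = C_{R0}e^(−k₁τ) = 0.6680 mol·L⁻¹, so C_T = C_{R0}−C_R−C_S = 0.1368 mol·L⁻¹; C_S/C_T = 0.191.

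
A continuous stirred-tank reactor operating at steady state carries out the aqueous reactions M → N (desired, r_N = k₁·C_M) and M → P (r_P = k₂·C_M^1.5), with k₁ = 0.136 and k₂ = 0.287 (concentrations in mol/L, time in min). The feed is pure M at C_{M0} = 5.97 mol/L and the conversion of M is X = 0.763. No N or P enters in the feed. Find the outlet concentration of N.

Exit C_M = C_{M0}(1−X) = 5.97×0.237 = 1.415 mol/L.
A CSTR operates uniformly at the exit composition, giving r_N = 0.1924 and r_P = 0.4830 (each k·C_M^n at C_M = 1.415).
Fraction of consumed M going to N: r_N/(r_N+r_P) = 0.2849.
C_N = 0.2849·C_{M0}·X = 0.2849×5.97×0.763 = 1.30 mol/L.

1.30 mol/L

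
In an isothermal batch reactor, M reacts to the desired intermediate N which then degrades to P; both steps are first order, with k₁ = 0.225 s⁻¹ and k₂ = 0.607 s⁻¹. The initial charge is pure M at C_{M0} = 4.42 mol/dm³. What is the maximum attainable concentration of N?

Evaluating C_N at t_opt = ln(k₂/k₁)/(k₂−k₁) gives C_{N,max}/C_{M0} = (k₁/k₂)^[k₂/(k₂−k₁)].
= (0.225/0.607)^(0.607/(0.607−0.225)) = (0.3707)^(1.589) = 0.2066.
C_{N,max} = 0.2066×4.42 = 0.913 mol/dm³.

0.913 mol/dm³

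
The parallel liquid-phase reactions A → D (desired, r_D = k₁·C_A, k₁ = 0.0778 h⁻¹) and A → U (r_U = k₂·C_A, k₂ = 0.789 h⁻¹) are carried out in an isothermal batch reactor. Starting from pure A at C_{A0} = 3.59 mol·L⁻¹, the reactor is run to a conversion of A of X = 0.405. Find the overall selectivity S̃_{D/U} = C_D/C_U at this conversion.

C_A = C_{A0}(1−X) = 2.136 mol·L⁻¹.
Both paths are first order in A, so the instantaneous fraction to D is constant: dC_D/d(−C_A) = k₁/(k₁+k₂) = 0.08976.
C_D = 0.08976·(C_{A0}−C_A) = 0.08976×1.454 = 0.130 mol·L⁻¹.
C_U = (C_{A0}−C_A)−C_D = 1.323 mol·L⁻¹; S̃_{D/U} = 0.1305/1.323 = 0.0986.

0.0986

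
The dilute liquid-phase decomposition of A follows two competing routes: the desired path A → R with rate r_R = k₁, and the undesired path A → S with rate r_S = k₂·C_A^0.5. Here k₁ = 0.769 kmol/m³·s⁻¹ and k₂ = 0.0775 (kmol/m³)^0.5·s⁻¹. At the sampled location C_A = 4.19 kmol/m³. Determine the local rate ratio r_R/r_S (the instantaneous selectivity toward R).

4.85

S_{R/S} = r_R/r_S = (k₁)/(k₂·C_A^0.5) = (k₁/k₂)·C_A^-0.5.
= (0.769) / (0.0775×4.190^0.5) = 0.7690/0.1586 = 4.85.
The undesired path is higher order in A, so low C_A (CSTR or dilute feed) favours R.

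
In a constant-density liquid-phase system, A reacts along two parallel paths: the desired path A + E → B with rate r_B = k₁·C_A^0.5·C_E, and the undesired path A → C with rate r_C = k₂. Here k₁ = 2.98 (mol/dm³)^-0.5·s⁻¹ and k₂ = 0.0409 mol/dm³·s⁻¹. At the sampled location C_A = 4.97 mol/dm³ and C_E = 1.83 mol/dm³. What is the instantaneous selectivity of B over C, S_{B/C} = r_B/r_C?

297

S_{B/C} = r_B/r_C = (k₁·C_A^0.5·C_E)/(k₂) = (k₁/k₂)·C_A^0.5·C_E.
= (2.98×4.970^0.5×1.830) / (0.0409) = 12.16/0.04090 = 297.
Since the desired path is higher order in A, keeping C_A high (PFR or concentrated feed) favours B.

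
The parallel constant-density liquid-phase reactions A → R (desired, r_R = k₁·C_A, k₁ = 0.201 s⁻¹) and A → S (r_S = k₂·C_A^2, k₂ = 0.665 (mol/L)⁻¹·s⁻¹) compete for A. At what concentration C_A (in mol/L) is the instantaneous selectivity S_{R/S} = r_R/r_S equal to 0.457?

S_{R/S} = (k₁/k₂)·C_A⁻¹ ⇒ C_A = (S·k₂/k₁)^(-1).
= (0.457×0.665/0.201)^(-1) = (1.512)^(-1) = 0.661 mol/L.

0.661 mol/L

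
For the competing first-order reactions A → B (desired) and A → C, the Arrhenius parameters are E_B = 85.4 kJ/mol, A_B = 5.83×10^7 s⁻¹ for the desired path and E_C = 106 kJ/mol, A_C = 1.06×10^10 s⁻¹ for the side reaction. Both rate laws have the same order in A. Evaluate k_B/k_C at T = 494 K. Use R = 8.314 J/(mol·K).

0.829

k_B/k_C = (A_B/A_C)·exp[−(E_B−E_C)/(RT)] = (A_B/A_C)·exp[(E_C−E_B)/(RT)].
(E_C−E_B)/(RT) = (106−85.4)×10³/(8.314×494) = 20600/4107 = 5.016.
k_B/k_C = (5.83×10^7/1.06×10^10)·exp(5.016) = 0.005500 × 150.8 = 0.829.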